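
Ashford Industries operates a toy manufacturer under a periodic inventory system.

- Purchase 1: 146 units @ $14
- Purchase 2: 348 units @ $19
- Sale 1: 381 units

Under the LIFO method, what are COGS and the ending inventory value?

COGS = $7,074; ending inventory = $1,582

Sale 1 (381) [LIFO — newest first]: 348 @ $19 + 33 @ $14 = $7,074
Ending inventory: 113 @ $14 = $1,582
Check: goods available $8,656 = COGS $7,074 + ending $1,582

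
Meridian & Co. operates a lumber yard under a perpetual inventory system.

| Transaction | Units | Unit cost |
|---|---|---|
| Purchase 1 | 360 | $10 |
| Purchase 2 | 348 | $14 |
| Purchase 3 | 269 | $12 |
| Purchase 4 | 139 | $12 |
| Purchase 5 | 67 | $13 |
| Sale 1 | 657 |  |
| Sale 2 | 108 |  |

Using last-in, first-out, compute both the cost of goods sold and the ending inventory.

Sale 1 (657) [LIFO — newest first]: 67 @ $13 + 139 @ $12 + 269 @ $12 + 182 @ $14 = $8,315
Sale 2 (108) [LIFO — newest first]: 108 @ $14 = $1,512
Total COGS = $8,315 + $1,512 = $9,827
Ending inventory: 360 @ $10 + 58 @ $14 = $4,412

COGS = $9,827; ending inventory = $4,412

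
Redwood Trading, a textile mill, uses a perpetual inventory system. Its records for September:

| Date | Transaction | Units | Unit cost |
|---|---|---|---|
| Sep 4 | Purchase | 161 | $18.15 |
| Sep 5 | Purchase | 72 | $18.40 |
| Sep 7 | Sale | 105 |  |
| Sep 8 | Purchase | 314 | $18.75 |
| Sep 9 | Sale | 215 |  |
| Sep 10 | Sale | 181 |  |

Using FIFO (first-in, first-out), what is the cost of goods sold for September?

COGS = $9,271.95

Sep 7, 105 sold [FIFO — oldest first]: 105 @ $18.15 = $1,905.75
Sep 9, 215 sold [FIFO — oldest first]: 56 @ $18.15 + 72 @ $18.40 + 87 @ $18.75 = $3,972.45
Sep 10, 181 sold [FIFO — oldest first]: 181 @ $18.75 = $3,393.75
Total COGS = $1,905.75 + $3,972.45 + $3,393.75 = $9,271.95
Ending inventory: 46 @ $18.75 = $862.50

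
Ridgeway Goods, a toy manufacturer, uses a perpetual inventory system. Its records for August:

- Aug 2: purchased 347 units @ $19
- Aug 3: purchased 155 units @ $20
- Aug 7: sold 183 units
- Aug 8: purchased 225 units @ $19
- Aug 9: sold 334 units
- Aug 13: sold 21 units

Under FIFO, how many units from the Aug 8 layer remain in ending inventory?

Aug 7, 183 sold [FIFO — oldest first]: 183 @ $19 = $3,477
Aug 9, 334 sold [FIFO — oldest first]: 164 @ $19 + 155 @ $20 + 15 @ $19 = $6,501
Aug 13, 21 sold [FIFO — oldest first]: 21 @ $19 = $399
Total COGS = $3,477 + $6,501 + $399 = $10,377
Ending inventory: 189 @ $19 = $3,591
Check: goods available $13,968 = COGS $10,377 + ending $3,591

189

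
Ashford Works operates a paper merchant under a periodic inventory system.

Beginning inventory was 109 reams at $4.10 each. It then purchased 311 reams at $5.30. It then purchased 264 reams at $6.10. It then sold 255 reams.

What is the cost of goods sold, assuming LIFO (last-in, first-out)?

Sale 1 (255) [LIFO — newest first]: 255 @ $6.10 = $1,555.50
Ending inventory: 109 @ $4.10 + 311 @ $5.30 + 9 @ $6.10 = $2,150.10

COGS = $1,555.50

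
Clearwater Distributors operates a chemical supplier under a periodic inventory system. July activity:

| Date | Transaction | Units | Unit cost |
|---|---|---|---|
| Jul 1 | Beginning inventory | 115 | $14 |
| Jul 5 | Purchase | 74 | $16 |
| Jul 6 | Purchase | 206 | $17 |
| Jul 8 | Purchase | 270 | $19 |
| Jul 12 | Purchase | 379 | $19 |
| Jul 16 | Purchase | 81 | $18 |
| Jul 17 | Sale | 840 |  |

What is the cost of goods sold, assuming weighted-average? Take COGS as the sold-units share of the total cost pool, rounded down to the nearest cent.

COGS = $14,996.80

Jul 17, sell 840: 840/1125 × $20,085.00 → $14,996.80
Ending inventory (cost pool remaining) = $5,088.20
Check: goods available $20,085.00 = COGS $14,996.80 + ending $5,088.20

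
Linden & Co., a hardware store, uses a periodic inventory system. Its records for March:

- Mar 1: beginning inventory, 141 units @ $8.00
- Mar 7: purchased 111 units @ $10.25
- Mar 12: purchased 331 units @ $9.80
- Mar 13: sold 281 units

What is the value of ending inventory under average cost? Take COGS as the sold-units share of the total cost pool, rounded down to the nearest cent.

Ending inventory = $2,854.01

Mar 13, sell 281: 281/583 × $5,509.55 → $2,655.54
Ending inventory (cost pool remaining) = $2,854.01
Check: goods available $5,509.55 = COGS $2,655.54 + ending $2,854.01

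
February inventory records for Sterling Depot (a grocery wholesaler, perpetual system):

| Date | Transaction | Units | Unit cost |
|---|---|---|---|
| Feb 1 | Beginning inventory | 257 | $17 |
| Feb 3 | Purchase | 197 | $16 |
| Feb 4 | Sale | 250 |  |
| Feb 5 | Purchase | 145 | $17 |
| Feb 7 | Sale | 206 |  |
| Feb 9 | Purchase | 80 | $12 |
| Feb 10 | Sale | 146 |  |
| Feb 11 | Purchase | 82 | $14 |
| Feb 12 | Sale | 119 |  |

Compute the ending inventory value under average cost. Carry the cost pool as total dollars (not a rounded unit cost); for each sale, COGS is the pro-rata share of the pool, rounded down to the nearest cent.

Ending inventory = $580.22

After Feb 1: 257 on hand, pool $4,369.00 (≈ $17.0000 each)
After Feb 3: 454 on hand, pool $7,521.00 (≈ $16.5661 each)
Feb 4, sell 250: 250/454 × $7,521.00 → $4,141.51
After Feb 5: 349 on hand, pool $5,844.49 (≈ $16.7464 each)
Feb 7, sell 206: 206/349 × $5,844.49 → $3,449.75
After Feb 9: 223 on hand, pool $3,354.74 (≈ $15.0437 each)
Feb 10, sell 146: 146/223 × $3,354.74 → $2,196.37
After Feb 11: 159 on hand, pool $2,306.37 (≈ $14.5055 each)
Feb 12, sell 119: 119/159 × $2,306.37 → $1,726.15
Total COGS = $4,141.51 + $3,449.75 + $2,196.37 + $1,726.15 = $11,513.78
Ending inventory (cost pool remaining) = $580.22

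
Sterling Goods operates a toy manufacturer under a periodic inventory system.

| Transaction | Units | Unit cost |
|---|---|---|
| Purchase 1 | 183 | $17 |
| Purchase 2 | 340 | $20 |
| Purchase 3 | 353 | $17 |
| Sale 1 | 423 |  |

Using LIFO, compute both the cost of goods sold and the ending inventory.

COGS = $7,401; ending inventory = $8,511

Sale 1 (423) [LIFO — newest first]: 353 @ $17 + 70 @ $20 = $7,401
Ending inventory: 183 @ $17 + 270 @ $20 = $8,511
Check: goods available $15,912 = COGS $7,401 + ending $8,511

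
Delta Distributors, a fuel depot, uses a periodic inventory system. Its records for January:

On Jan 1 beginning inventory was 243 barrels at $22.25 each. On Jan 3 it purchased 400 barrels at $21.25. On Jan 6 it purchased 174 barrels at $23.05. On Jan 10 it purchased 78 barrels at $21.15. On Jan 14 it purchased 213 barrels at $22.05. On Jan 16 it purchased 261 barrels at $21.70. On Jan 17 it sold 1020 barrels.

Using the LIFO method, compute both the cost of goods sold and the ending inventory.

Jan 17, 1020 sold [LIFO — newest first]: 261 @ $21.70 + 213 @ $22.05 + 78 @ $21.15 + 174 @ $23.05 + 294 @ $21.25 = $22,268.25
Ending inventory: 243 @ $22.25 + 106 @ $21.25 = $7,659.25

COGS = $22,268.25; ending inventory = $7,659.25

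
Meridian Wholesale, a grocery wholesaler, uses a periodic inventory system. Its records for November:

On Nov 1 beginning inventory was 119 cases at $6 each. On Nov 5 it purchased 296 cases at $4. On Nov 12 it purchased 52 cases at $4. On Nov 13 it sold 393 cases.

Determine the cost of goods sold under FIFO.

COGS = $1,810

Nov 13, 393 sold [FIFO — oldest first]: 119 @ $6 + 274 @ $4 = $1,810
Ending inventory: 22 @ $4 + 52 @ $4 = $296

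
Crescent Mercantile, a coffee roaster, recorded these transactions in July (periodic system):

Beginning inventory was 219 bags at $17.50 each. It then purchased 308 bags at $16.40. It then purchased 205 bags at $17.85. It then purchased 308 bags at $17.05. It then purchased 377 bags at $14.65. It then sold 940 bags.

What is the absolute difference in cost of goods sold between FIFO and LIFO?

FIFO COGS: 219 @ $17.50 + 308 @ $16.40 + 205 @ $17.85 + 208 @ $17.05 = $16,089.35
LIFO COGS: 377 @ $14.65 + 308 @ $17.05 + 205 @ $17.85 + 50 @ $16.40 = $15,253.70
Difference = |$16,089.35 − $15,253.70| = $835.65

$835.65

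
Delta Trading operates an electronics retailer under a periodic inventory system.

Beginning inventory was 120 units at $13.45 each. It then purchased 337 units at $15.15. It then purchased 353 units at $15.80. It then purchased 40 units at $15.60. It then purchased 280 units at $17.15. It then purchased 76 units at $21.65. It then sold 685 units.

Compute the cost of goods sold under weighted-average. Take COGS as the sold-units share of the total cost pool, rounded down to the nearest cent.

COGS = $11,001.09

Sale 1, sell 685: 685/1206 × $19,368.35 → $11,001.09
Ending inventory (cost pool remaining) = $8,367.26
Check: goods available $19,368.35 = COGS $11,001.09 + ending $8,367.26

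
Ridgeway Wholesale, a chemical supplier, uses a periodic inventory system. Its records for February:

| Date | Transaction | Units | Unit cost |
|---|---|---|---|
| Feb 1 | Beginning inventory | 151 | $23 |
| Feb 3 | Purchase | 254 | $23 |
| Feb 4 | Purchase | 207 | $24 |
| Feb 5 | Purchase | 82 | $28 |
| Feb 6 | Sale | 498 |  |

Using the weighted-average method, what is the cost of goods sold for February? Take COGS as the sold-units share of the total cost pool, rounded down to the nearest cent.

COGS = $11,896.74

Feb 6, sell 498: 498/694 × $16,579.00 → $11,896.74
Ending inventory (cost pool remaining) = $4,682.26
Check: goods available $16,579.00 = COGS $11,896.74 + ending $4,682.26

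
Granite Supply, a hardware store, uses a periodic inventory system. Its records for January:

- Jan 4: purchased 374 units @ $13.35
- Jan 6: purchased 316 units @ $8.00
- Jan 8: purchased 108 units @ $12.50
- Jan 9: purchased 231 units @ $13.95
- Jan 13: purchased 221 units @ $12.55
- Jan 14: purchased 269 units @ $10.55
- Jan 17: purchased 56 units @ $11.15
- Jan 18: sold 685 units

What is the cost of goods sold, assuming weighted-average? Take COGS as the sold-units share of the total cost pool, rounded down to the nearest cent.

Jan 18, sell 685: 685/1575 × $18,329.25 → $7,971.76
Ending inventory (cost pool remaining) = $10,357.49
Check: goods available $18,329.25 = COGS $7,971.76 + ending $10,357.49

COGS = $7,971.76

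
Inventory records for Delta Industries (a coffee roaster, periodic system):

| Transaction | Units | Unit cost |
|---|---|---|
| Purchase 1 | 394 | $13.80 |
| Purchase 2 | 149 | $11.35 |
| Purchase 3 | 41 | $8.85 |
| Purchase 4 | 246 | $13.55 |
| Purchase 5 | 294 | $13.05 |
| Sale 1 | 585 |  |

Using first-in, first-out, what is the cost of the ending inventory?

Ending inventory = $7,156.45

Sale 1 (585) [FIFO — oldest first]: 394 @ $13.80 + 149 @ $11.35 + 41 @ $8.85 + 1 @ $13.55 = $7,504.75
Ending inventory: 245 @ $13.55 + 294 @ $13.05 = $7,156.45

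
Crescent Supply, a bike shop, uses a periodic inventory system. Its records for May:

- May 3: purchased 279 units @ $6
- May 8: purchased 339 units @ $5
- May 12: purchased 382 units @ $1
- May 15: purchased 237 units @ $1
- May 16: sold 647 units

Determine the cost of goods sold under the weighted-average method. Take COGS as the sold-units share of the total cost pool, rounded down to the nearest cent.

May 16, sell 647: 647/1237 × $3,988.00 → $2,085.88
Ending inventory (cost pool remaining) = $1,902.12
Check: goods available $3,988.00 = COGS $2,085.88 + ending $1,902.12

COGS = $2,085.88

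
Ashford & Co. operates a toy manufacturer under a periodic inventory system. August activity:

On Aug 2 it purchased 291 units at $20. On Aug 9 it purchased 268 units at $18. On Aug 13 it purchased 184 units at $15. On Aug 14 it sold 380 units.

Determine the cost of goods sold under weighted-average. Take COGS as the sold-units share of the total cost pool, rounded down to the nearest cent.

COGS = $6,855.34

Aug 14, sell 380: 380/743 × $13,404.00 → $6,855.34
Ending inventory (cost pool remaining) = $6,548.66
Check: goods available $13,404.00 = COGS $6,855.34 + ending $6,548.66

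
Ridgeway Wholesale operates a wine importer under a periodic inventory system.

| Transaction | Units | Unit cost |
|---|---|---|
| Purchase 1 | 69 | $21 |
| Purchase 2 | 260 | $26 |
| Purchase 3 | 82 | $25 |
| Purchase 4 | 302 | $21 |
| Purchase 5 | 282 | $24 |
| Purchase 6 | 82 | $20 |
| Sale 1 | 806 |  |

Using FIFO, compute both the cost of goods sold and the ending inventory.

COGS = $18,833; ending inventory = $6,176

Sale 1 (806) [FIFO — oldest first]: 69 @ $21 + 260 @ $26 + 82 @ $25 + 302 @ $21 + 93 @ $24 = $18,833
Ending inventory: 189 @ $24 + 82 @ $20 = $6,176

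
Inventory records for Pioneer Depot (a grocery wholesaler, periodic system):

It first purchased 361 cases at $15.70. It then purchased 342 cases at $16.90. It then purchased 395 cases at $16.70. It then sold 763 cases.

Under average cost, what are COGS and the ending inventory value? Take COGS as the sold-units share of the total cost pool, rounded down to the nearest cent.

COGS = $12,538.77; ending inventory = $5,505.23

Sale 1, sell 763: 763/1098 × $18,044.00 → $12,538.77
Ending inventory (cost pool remaining) = $5,505.23
Check: goods available $18,044.00 = COGS $12,538.77 + ending $5,505.23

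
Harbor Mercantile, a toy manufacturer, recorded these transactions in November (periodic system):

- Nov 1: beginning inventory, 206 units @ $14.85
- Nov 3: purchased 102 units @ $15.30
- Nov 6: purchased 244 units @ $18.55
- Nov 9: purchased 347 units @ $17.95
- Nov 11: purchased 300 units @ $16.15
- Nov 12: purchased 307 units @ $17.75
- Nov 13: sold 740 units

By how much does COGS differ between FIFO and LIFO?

FIFO COGS: 206 @ $14.85 + 102 @ $15.30 + 244 @ $18.55 + 188 @ $17.95 = $12,520.50
LIFO COGS: 307 @ $17.75 + 300 @ $16.15 + 133 @ $17.95 = $12,681.60
Difference = |$12,520.50 − $12,681.60| = $161.10

$161.10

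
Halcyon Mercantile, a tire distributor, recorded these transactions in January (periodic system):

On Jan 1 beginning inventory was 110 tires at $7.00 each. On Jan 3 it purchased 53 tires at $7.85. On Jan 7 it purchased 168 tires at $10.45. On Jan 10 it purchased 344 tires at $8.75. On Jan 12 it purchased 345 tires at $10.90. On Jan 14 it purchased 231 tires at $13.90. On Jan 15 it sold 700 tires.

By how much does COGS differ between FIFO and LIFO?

$1,832.25

FIFO COGS: 110 @ $7.00 + 53 @ $7.85 + 168 @ $10.45 + 344 @ $8.75 + 25 @ $10.90 = $6,224.15
LIFO COGS: 231 @ $13.90 + 345 @ $10.90 + 124 @ $8.75 = $8,056.40
Difference = |$6,224.15 − $8,056.40| = $1,832.25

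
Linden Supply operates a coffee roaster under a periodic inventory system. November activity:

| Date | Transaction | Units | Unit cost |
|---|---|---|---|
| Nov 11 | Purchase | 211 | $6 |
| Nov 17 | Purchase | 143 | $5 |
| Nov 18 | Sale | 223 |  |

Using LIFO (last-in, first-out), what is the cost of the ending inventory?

Nov 18, 223 sold [LIFO — newest first]: 143 @ $5 + 80 @ $6 = $1,195
Ending inventory: 131 @ $6 = $786

Ending inventory = $786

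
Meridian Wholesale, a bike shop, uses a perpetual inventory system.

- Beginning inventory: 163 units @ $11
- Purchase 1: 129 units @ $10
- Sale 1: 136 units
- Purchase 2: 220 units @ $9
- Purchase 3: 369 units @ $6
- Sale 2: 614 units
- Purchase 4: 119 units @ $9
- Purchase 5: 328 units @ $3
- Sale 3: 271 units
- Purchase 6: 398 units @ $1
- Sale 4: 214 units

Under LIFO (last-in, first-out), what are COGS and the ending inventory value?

COGS = $6,863; ending inventory = $2,867

Sale 1 (136) [LIFO — newest first]: 129 @ $10 + 7 @ $11 = $1,367
Sale 2 (614) [LIFO — newest first]: 369 @ $6 + 220 @ $9 + 25 @ $11 = $4,469
Sale 3 (271) [LIFO — newest first]: 271 @ $3 = $813
Sale 4 (214) [LIFO — newest first]: 214 @ $1 = $214
Total COGS = $1,367 + $4,469 + $813 + $214 = $6,863
Ending inventory: 131 @ $11 + 119 @ $9 + 57 @ $3 + 184 @ $1 = $2,867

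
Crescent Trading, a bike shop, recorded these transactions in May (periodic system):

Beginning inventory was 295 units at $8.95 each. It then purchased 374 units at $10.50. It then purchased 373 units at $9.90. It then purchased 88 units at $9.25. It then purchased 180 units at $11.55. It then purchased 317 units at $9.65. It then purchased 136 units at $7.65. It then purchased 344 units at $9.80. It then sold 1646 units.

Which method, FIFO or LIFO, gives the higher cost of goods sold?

FIFO COGS: 295 @ $8.95 + 374 @ $10.50 + 373 @ $9.90 + 88 @ $9.25 + 180 @ $11.55 + 317 @ $9.65 + 19 @ $7.65 = $16,357.35
LIFO COGS: 344 @ $9.80 + 136 @ $7.65 + 317 @ $9.65 + 180 @ $11.55 + 88 @ $9.25 + 373 @ $9.90 + 208 @ $10.50 = $16,240.35

FIFO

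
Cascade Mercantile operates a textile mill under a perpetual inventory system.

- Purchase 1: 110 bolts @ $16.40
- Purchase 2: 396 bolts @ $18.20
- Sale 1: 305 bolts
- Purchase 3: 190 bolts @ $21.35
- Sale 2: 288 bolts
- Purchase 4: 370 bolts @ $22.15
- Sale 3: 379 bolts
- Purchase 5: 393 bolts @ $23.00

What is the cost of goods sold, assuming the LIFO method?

COGS = $19,721.60

Sale 1 (305) [LIFO — newest first]: 305 @ $18.20 = $5,551.00
Sale 2 (288) [LIFO — newest first]: 190 @ $21.35 + 91 @ $18.20 + 7 @ $16.40 = $5,827.50
Sale 3 (379) [LIFO — newest first]: 370 @ $22.15 + 9 @ $16.40 = $8,343.10
Total COGS = $5,551.00 + $5,827.50 + $8,343.10 = $19,721.60
Ending inventory: 94 @ $16.40 + 393 @ $23.00 = $10,580.60
Check: goods available $30,302.20 = COGS $19,721.60 + ending $10,580.60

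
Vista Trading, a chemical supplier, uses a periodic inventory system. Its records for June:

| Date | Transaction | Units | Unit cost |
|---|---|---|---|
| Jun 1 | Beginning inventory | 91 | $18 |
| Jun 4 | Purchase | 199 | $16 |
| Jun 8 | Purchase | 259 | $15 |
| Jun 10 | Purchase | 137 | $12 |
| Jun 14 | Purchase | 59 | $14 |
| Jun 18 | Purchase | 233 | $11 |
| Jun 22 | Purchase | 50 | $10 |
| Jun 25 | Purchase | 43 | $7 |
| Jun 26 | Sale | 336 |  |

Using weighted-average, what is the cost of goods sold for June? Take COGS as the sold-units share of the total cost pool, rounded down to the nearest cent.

COGS = $4,561.88

Jun 26, sell 336: 336/1071 × $14,541.00 → $4,561.88
Ending inventory (cost pool remaining) = $9,979.12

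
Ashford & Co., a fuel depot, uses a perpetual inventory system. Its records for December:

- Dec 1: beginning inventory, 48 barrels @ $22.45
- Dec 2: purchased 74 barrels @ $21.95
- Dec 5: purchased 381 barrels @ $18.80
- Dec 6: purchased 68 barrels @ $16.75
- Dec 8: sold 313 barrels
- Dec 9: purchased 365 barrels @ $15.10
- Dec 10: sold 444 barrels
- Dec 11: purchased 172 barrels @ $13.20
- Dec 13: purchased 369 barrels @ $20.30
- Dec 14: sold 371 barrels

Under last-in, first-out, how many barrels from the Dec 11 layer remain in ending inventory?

Dec 8, 313 sold [LIFO — newest first]: 68 @ $16.75 + 245 @ $18.80 = $5,745.00
Dec 10, 444 sold [LIFO — newest first]: 365 @ $15.10 + 79 @ $18.80 = $6,996.70
Dec 14, 371 sold [LIFO — newest first]: 369 @ $20.30 + 2 @ $13.20 = $7,517.10
Total COGS = $5,745.00 + $6,996.70 + $7,517.10 = $20,258.80
Ending inventory: 48 @ $22.45 + 74 @ $21.95 + 57 @ $18.80 + 170 @ $13.20 = $6,017.50
Check: goods available $26,276.30 = COGS $20,258.80 + ending $6,017.50

170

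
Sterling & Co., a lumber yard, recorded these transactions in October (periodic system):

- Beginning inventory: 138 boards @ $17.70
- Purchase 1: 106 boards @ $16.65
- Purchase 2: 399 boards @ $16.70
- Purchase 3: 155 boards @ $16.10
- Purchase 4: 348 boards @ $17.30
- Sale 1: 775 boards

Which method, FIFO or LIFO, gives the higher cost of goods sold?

FIFO COGS: 138 @ $17.70 + 106 @ $16.65 + 399 @ $16.70 + 132 @ $16.10 = $12,996.00
LIFO COGS: 348 @ $17.30 + 155 @ $16.10 + 272 @ $16.70 = $13,058.30

LIFO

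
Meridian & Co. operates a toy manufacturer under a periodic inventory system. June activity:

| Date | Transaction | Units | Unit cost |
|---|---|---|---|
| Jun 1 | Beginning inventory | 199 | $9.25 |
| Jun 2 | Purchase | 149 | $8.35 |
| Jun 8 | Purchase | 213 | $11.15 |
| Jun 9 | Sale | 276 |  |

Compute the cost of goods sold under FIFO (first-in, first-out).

COGS = $2,483.70

Jun 9, 276 sold [FIFO — oldest first]: 199 @ $9.25 + 77 @ $8.35 = $2,483.70
Ending inventory: 72 @ $8.35 + 213 @ $11.15 = $2,976.15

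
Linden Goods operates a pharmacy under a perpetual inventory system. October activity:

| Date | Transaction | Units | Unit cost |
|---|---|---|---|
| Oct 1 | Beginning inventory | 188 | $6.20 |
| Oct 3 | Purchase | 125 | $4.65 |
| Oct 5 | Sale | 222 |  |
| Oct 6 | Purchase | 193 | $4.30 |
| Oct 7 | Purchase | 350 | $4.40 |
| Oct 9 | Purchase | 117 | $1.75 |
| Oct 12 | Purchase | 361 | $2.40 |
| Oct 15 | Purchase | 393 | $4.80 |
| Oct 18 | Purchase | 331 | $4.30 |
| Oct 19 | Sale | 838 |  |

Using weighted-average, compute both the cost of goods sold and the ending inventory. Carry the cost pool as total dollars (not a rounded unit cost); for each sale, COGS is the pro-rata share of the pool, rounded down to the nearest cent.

COGS = $4,552.00; ending inventory = $3,945.60

After Oct 1: 188 on hand, pool $1,165.60 (≈ $6.2000 each)
After Oct 3: 313 on hand, pool $1,746.85 (≈ $5.5810 each)
Oct 5, sell 222: 222/313 × $1,746.85 → $1,238.97
After Oct 6: 284 on hand, pool $1,337.78 (≈ $4.7105 each)
After Oct 7: 634 on hand, pool $2,877.78 (≈ $4.5391 each)
After Oct 9: 751 on hand, pool $3,082.53 (≈ $4.1046 each)
After Oct 12: 1112 on hand, pool $3,948.93 (≈ $3.5512 each)
After Oct 15: 1505 on hand, pool $5,835.33 (≈ $3.8773 each)
After Oct 18: 1836 on hand, pool $7,258.63 (≈ $3.9535 each)
Oct 19, sell 838: 838/1836 × $7,258.63 → $3,313.03
Total COGS = $1,238.97 + $3,313.03 = $4,552.00
Ending inventory (cost pool remaining) = $3,945.60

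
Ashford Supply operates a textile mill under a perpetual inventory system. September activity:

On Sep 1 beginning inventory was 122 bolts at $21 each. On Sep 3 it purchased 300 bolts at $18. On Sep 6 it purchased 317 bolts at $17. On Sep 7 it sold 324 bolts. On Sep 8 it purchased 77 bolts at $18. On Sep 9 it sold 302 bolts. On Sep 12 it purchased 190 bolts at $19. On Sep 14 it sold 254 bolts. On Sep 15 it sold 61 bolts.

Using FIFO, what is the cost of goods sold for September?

Sep 7, 324 sold [FIFO — oldest first]: 122 @ $21 + 202 @ $18 = $6,198
Sep 9, 302 sold [FIFO — oldest first]: 98 @ $18 + 204 @ $17 = $5,232
Sep 14, 254 sold [FIFO — oldest first]: 113 @ $17 + 77 @ $18 + 64 @ $19 = $4,523
Sep 15, 61 sold [FIFO — oldest first]: 61 @ $19 = $1,159
Total COGS = $6,198 + $5,232 + $4,523 + $1,159 = $17,112
Ending inventory: 65 @ $19 = $1,235

COGS = $17,112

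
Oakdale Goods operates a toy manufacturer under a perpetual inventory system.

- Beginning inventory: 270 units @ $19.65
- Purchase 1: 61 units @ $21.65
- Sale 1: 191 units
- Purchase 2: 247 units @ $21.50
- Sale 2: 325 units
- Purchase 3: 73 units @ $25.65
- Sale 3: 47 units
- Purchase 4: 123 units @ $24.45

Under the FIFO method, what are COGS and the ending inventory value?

Sale 1 (191) [FIFO — oldest first]: 191 @ $19.65 = $3,753.15
Sale 2 (325) [FIFO — oldest first]: 79 @ $19.65 + 61 @ $21.65 + 185 @ $21.50 = $6,850.50
Sale 3 (47) [FIFO — oldest first]: 47 @ $21.50 = $1,010.50
Total COGS = $3,753.15 + $6,850.50 + $1,010.50 = $11,614.15
Ending inventory: 15 @ $21.50 + 73 @ $25.65 + 123 @ $24.45 = $5,202.30

COGS = $11,614.15; ending inventory = $5,202.30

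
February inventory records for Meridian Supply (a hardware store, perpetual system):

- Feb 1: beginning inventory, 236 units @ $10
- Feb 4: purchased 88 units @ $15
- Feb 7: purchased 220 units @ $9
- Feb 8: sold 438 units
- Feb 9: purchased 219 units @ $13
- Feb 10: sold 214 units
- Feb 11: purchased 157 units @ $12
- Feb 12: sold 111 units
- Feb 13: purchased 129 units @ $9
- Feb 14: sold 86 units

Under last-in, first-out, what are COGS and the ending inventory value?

COGS = $9,488; ending inventory = $2,064

Feb 8, 438 sold [LIFO — newest first]: 220 @ $9 + 88 @ $15 + 130 @ $10 = $4,600
Feb 10, 214 sold [LIFO — newest first]: 214 @ $13 = $2,782
Feb 12, 111 sold [LIFO — newest first]: 111 @ $12 = $1,332
Feb 14, 86 sold [LIFO — newest first]: 86 @ $9 = $774
Total COGS = $4,600 + $2,782 + $1,332 + $774 = $9,488
Ending inventory: 106 @ $10 + 5 @ $13 + 46 @ $12 + 43 @ $9 = $2,064
Check: goods available $11,552 = COGS $9,488 + ending $2,064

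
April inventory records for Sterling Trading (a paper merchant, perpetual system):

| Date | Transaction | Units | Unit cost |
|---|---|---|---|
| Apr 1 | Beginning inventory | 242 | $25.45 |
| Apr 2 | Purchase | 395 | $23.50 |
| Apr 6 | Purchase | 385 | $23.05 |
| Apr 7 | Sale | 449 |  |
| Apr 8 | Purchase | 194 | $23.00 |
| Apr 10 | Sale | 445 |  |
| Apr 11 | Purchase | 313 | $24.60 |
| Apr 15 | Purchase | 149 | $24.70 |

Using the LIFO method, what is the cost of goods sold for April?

COGS = $20,738.75

Apr 7, 449 sold [LIFO — newest first]: 385 @ $23.05 + 64 @ $23.50 = $10,378.25
Apr 10, 445 sold [LIFO — newest first]: 194 @ $23.00 + 251 @ $23.50 = $10,360.50
Total COGS = $10,378.25 + $10,360.50 = $20,738.75
Ending inventory: 242 @ $25.45 + 80 @ $23.50 + 313 @ $24.60 + 149 @ $24.70 = $19,419.00
Check: goods available $40,157.75 = COGS $20,738.75 + ending $19,419.00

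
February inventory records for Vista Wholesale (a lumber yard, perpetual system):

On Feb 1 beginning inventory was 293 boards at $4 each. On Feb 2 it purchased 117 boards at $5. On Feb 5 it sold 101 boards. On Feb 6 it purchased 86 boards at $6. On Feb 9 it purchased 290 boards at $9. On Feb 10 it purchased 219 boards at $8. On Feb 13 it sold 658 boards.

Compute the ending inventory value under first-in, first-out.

Feb 5, 101 sold [FIFO — oldest first]: 101 @ $4 = $404
Feb 13, 658 sold [FIFO — oldest first]: 192 @ $4 + 117 @ $5 + 86 @ $6 + 263 @ $9 = $4,236
Total COGS = $404 + $4,236 = $4,640
Ending inventory: 27 @ $9 + 219 @ $8 = $1,995
Check: goods available $6,635 = COGS $4,640 + ending $1,995

Ending inventory = $1,995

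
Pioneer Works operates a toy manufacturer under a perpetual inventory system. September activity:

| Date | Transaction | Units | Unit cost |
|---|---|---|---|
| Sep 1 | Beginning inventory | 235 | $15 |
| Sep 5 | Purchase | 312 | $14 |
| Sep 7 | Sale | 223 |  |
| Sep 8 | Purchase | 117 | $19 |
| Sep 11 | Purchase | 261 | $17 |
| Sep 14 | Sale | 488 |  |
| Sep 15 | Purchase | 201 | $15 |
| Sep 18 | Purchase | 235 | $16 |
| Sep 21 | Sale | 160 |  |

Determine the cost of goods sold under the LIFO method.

Sep 7, 223 sold [LIFO — newest first]: 223 @ $14 = $3,122
Sep 14, 488 sold [LIFO — newest first]: 261 @ $17 + 117 @ $19 + 89 @ $14 + 21 @ $15 = $8,221
Sep 21, 160 sold [LIFO — newest first]: 160 @ $16 = $2,560
Total COGS = $3,122 + $8,221 + $2,560 = $13,903
Ending inventory: 214 @ $15 + 201 @ $15 + 75 @ $16 = $7,425

COGS = $13,903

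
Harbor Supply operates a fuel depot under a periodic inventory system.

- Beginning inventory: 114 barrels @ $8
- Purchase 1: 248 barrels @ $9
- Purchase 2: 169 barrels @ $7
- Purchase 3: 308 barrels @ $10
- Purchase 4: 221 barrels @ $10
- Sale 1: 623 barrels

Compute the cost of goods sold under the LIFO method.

COGS = $5,948

Sale 1 (623) [LIFO — newest first]: 221 @ $10 + 308 @ $10 + 94 @ $7 = $5,948
Ending inventory: 114 @ $8 + 248 @ $9 + 75 @ $7 = $3,669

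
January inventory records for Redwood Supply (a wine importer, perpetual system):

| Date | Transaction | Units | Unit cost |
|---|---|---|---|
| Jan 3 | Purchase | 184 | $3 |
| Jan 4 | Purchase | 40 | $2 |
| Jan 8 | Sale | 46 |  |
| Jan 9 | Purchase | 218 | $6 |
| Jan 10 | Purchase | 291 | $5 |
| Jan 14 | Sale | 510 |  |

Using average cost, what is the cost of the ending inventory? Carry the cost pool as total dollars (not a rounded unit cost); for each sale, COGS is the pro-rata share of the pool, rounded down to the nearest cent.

After Jan 3: 184 on hand, pool $552.00 (≈ $3.0000 each)
After Jan 4: 224 on hand, pool $632.00 (≈ $2.8214 each)
Jan 8, sell 46: 46/224 × $632.00 → $129.78
After Jan 9: 396 on hand, pool $1,810.22 (≈ $4.5713 each)
After Jan 10: 687 on hand, pool $3,265.22 (≈ $4.7529 each)
Jan 14, sell 510: 510/687 × $3,265.22 → $2,423.96
Total COGS = $129.78 + $2,423.96 = $2,553.74
Ending inventory (cost pool remaining) = $841.26

Ending inventory = $841.26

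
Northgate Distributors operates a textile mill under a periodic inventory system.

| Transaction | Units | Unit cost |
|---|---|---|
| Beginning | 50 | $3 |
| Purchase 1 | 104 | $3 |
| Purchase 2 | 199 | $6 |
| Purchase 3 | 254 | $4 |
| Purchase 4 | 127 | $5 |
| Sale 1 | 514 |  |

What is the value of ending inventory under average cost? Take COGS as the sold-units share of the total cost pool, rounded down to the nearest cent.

Sale 1, sell 514: 514/734 × $3,307.00 → $2,315.80
Ending inventory (cost pool remaining) = $991.20
Check: goods available $3,307.00 = COGS $2,315.80 + ending $991.20

Ending inventory = $991.20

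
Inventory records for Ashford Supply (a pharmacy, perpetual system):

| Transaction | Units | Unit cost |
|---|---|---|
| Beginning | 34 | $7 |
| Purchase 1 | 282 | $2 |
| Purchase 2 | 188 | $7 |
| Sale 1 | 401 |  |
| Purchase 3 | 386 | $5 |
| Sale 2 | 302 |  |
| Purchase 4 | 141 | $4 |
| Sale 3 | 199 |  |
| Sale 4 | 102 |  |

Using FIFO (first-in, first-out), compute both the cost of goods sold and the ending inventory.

Sale 1 (401) [FIFO — oldest first]: 34 @ $7 + 282 @ $2 + 85 @ $7 = $1,397
Sale 2 (302) [FIFO — oldest first]: 103 @ $7 + 199 @ $5 = $1,716
Sale 3 (199) [FIFO — oldest first]: 187 @ $5 + 12 @ $4 = $983
Sale 4 (102) [FIFO — oldest first]: 102 @ $4 = $408
Total COGS = $1,397 + $1,716 + $983 + $408 = $4,504
Ending inventory: 27 @ $4 = $108

COGS = $4,504; ending inventory = $108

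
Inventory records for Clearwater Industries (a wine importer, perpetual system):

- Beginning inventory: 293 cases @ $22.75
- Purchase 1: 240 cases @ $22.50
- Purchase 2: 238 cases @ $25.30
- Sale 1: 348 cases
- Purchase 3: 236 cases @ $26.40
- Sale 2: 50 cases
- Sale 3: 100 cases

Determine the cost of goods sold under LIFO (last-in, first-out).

Sale 1 (348) [LIFO — newest first]: 238 @ $25.30 + 110 @ $22.50 = $8,496.40
Sale 2 (50) [LIFO — newest first]: 50 @ $26.40 = $1,320.00
Sale 3 (100) [LIFO — newest first]: 100 @ $26.40 = $2,640.00
Total COGS = $8,496.40 + $1,320.00 + $2,640.00 = $12,456.40
Ending inventory: 293 @ $22.75 + 130 @ $22.50 + 86 @ $26.40 = $11,861.15

COGS = $12,456.40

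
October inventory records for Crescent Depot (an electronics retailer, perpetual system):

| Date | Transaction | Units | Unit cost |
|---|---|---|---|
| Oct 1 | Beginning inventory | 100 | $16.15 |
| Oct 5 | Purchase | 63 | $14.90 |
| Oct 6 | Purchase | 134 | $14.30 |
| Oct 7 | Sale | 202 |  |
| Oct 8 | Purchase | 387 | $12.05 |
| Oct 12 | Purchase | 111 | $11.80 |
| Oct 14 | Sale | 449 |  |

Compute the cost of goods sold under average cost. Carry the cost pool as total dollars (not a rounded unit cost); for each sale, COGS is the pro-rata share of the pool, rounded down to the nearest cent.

After Oct 1: 100 on hand, pool $1,615.00 (≈ $16.1500 each)
After Oct 5: 163 on hand, pool $2,553.70 (≈ $15.6669 each)
After Oct 6: 297 on hand, pool $4,469.90 (≈ $15.0502 each)
Oct 7, sell 202: 202/297 × $4,469.90 → $3,040.13
After Oct 8: 482 on hand, pool $6,093.12 (≈ $12.6413 each)
After Oct 12: 593 on hand, pool $7,402.92 (≈ $12.4838 each)
Oct 14, sell 449: 449/593 × $7,402.92 → $5,605.24
Total COGS = $3,040.13 + $5,605.24 = $8,645.37
Ending inventory (cost pool remaining) = $1,797.68

COGS = $8,645.37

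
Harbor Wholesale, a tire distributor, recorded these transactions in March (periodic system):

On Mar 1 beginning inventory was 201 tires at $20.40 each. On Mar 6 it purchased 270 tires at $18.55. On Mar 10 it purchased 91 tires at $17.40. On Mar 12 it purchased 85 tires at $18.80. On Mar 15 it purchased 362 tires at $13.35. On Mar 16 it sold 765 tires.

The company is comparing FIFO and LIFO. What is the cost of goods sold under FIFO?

COGS = $13,865.60

FIFO COGS: 201 @ $20.40 + 270 @ $18.55 + 91 @ $17.40 + 85 @ $18.80 + 118 @ $13.35 = $13,865.60
LIFO COGS: 362 @ $13.35 + 85 @ $18.80 + 91 @ $17.40 + 227 @ $18.55 = $12,224.95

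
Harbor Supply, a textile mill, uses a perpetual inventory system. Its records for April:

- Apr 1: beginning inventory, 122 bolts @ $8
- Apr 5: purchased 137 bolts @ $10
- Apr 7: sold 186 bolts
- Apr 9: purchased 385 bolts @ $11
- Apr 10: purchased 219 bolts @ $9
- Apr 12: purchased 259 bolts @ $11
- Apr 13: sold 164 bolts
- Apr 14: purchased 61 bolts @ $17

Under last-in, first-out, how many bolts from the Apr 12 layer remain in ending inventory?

95

Apr 7, 186 sold [LIFO — newest first]: 137 @ $10 + 49 @ $8 = $1,762
Apr 13, 164 sold [LIFO — newest first]: 164 @ $11 = $1,804
Total COGS = $1,762 + $1,804 = $3,566
Ending inventory: 73 @ $8 + 385 @ $11 + 219 @ $9 + 95 @ $11 + 61 @ $17 = $8,872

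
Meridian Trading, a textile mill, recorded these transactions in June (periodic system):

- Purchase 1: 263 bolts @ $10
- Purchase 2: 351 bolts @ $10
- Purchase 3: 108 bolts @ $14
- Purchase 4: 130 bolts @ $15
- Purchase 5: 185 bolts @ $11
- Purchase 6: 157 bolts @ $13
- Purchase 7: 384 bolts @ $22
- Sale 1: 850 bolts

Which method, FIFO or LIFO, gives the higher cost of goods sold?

LIFO

FIFO COGS: 263 @ $10 + 351 @ $10 + 108 @ $14 + 128 @ $15 = $9,572
LIFO COGS: 384 @ $22 + 157 @ $13 + 185 @ $11 + 124 @ $15 = $14,384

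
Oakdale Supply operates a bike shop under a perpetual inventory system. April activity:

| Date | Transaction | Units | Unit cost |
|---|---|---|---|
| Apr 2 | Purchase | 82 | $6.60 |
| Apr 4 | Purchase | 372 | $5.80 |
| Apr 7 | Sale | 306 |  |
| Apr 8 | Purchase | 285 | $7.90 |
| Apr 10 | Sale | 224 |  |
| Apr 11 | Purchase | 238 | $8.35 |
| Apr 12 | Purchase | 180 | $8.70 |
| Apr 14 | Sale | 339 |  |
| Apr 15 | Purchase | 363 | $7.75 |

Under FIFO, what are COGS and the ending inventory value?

Apr 7, 306 sold [FIFO — oldest first]: 82 @ $6.60 + 224 @ $5.80 = $1,840.40
Apr 10, 224 sold [FIFO — oldest first]: 148 @ $5.80 + 76 @ $7.90 = $1,458.80
Apr 14, 339 sold [FIFO — oldest first]: 209 @ $7.90 + 130 @ $8.35 = $2,736.60
Total COGS = $1,840.40 + $1,458.80 + $2,736.60 = $6,035.80
Ending inventory: 108 @ $8.35 + 180 @ $8.70 + 363 @ $7.75 = $5,281.05

COGS = $6,035.80; ending inventory = $5,281.05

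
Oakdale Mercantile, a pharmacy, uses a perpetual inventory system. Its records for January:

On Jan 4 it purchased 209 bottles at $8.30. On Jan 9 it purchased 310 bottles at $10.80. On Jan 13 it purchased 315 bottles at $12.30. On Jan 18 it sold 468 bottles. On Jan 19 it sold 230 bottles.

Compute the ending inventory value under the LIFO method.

Ending inventory = $1,128.80

Jan 18, 468 sold [LIFO — newest first]: 315 @ $12.30 + 153 @ $10.80 = $5,526.90
Jan 19, 230 sold [LIFO — newest first]: 157 @ $10.80 + 73 @ $8.30 = $2,301.50
Total COGS = $5,526.90 + $2,301.50 = $7,828.40
Ending inventory: 136 @ $8.30 = $1,128.80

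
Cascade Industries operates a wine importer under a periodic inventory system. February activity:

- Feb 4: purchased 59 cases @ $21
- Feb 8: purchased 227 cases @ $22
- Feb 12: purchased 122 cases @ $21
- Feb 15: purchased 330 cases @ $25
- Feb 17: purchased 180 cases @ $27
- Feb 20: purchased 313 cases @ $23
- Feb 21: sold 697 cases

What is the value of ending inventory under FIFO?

Feb 21, 697 sold [FIFO — oldest first]: 59 @ $21 + 227 @ $22 + 122 @ $21 + 289 @ $25 = $16,020
Ending inventory: 41 @ $25 + 180 @ $27 + 313 @ $23 = $13,084

Ending inventory = $13,084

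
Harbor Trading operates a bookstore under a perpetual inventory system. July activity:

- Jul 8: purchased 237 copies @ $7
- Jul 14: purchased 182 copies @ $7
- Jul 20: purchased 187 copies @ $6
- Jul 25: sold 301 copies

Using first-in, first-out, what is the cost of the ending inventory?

Ending inventory = $1,948

Jul 25, 301 sold [FIFO — oldest first]: 237 @ $7 + 64 @ $7 = $2,107
Ending inventory: 118 @ $7 + 187 @ $6 = $1,948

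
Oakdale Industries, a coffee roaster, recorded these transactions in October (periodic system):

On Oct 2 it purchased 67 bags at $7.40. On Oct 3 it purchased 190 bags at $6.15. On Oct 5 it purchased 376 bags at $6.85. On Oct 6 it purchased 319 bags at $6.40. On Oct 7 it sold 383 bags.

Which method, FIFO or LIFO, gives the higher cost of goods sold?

FIFO

FIFO COGS: 67 @ $7.40 + 190 @ $6.15 + 126 @ $6.85 = $2,527.40
LIFO COGS: 319 @ $6.40 + 64 @ $6.85 = $2,480.00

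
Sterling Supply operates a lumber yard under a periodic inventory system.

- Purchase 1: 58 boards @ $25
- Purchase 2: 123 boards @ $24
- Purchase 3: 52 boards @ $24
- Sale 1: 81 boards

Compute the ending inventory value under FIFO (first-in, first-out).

Ending inventory = $3,648

Sale 1 (81) [FIFO — oldest first]: 58 @ $25 + 23 @ $24 = $2,002
Ending inventory: 100 @ $24 + 52 @ $24 = $3,648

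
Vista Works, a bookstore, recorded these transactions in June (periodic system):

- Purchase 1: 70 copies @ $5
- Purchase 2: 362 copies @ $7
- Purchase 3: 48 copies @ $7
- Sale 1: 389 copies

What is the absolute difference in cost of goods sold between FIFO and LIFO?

FIFO COGS: 70 @ $5 + 319 @ $7 = $2,583
LIFO COGS: 48 @ $7 + 341 @ $7 = $2,723
Difference = |$2,583 − $2,723| = $140

$140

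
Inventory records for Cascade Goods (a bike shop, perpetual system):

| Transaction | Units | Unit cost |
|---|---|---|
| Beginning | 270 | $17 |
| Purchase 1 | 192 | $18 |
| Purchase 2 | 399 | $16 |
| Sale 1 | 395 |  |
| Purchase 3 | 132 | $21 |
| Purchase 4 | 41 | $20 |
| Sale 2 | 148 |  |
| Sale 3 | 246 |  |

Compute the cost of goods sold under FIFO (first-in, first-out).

Sale 1 (395) [FIFO — oldest first]: 270 @ $17 + 125 @ $18 = $6,840
Sale 2 (148) [FIFO — oldest first]: 67 @ $18 + 81 @ $16 = $2,502
Sale 3 (246) [FIFO — oldest first]: 246 @ $16 = $3,936
Total COGS = $6,840 + $2,502 + $3,936 = $13,278
Ending inventory: 72 @ $16 + 132 @ $21 + 41 @ $20 = $4,744

COGS = $13,278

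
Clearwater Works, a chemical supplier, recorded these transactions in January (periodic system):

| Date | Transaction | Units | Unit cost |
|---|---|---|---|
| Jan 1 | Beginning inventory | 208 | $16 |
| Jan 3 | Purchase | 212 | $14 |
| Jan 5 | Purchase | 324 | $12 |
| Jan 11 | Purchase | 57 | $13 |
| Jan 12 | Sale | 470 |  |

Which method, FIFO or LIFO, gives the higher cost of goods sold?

FIFO

FIFO COGS: 208 @ $16 + 212 @ $14 + 50 @ $12 = $6,896
LIFO COGS: 57 @ $13 + 324 @ $12 + 89 @ $14 = $5,875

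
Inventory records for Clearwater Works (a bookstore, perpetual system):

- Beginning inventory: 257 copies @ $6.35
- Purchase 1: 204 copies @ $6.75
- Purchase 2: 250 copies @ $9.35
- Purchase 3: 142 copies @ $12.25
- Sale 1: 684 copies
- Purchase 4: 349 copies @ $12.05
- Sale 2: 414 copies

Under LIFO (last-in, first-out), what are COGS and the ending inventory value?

COGS = $10,631.00; ending inventory = $660.40

Sale 1 (684) [LIFO — newest first]: 142 @ $12.25 + 250 @ $9.35 + 204 @ $6.75 + 88 @ $6.35 = $6,012.80
Sale 2 (414) [LIFO — newest first]: 349 @ $12.05 + 65 @ $6.35 = $4,618.20
Total COGS = $6,012.80 + $4,618.20 = $10,631.00
Ending inventory: 104 @ $6.35 = $660.40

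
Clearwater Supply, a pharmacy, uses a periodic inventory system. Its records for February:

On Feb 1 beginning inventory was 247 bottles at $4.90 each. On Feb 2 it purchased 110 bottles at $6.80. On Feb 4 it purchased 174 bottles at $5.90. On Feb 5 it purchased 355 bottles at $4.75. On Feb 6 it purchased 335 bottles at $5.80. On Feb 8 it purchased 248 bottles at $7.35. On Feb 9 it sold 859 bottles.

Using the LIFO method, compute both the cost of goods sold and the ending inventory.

Feb 9, 859 sold [LIFO — newest first]: 248 @ $7.35 + 335 @ $5.80 + 276 @ $4.75 = $5,076.80
Ending inventory: 247 @ $4.90 + 110 @ $6.80 + 174 @ $5.90 + 79 @ $4.75 = $3,360.15

COGS = $5,076.80; ending inventory = $3,360.15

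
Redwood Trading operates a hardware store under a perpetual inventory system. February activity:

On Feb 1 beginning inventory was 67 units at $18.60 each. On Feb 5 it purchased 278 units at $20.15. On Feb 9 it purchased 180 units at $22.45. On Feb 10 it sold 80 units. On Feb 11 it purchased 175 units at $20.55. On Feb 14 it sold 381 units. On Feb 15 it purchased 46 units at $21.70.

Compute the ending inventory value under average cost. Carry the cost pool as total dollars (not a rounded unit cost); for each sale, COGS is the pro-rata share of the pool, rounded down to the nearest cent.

Ending inventory = $5,942.38

After Feb 1: 67 on hand, pool $1,246.20 (≈ $18.6000 each)
After Feb 5: 345 on hand, pool $6,847.90 (≈ $19.8490 each)
After Feb 9: 525 on hand, pool $10,888.90 (≈ $20.7408 each)
Feb 10, sell 80: 80/525 × $10,888.90 → $1,659.26
After Feb 11: 620 on hand, pool $12,825.89 (≈ $20.6869 each)
Feb 14, sell 381: 381/620 × $12,825.89 → $7,881.71
After Feb 15: 285 on hand, pool $5,942.38 (≈ $20.8505 each)
Total COGS = $1,659.26 + $7,881.71 = $9,540.97
Ending inventory (cost pool remaining) = $5,942.38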